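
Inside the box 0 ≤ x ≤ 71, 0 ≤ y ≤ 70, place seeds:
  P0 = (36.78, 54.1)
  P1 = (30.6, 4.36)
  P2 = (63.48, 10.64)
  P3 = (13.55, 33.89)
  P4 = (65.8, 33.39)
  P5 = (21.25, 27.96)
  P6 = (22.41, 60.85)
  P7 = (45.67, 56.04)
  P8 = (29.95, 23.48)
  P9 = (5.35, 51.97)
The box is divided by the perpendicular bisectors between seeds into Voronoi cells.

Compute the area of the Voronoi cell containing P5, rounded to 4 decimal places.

1. box [0,71]×[0,70]: [(0, 0) (71, 0) (71, 70) (0, 70)]
2. ⊥bis P5·P0 via (29.015,41.03): [(0, 58.2681) (0, 0) (71, 0) (71, 16.0863)]  |A|=2639.5816
3. ⊥bis P5·P1 via (25.925,16.16): [(52.8925, 26.8442) (0, 58.2681) (0, 5.8889)]  |A|=1385.2337
4. ⊥bis P5·P2 via (42.365,19.3): [(44.0169, 23.3278) (46.9155, 30.3952) (0, 58.2681) (0, 5.8889)]  |A|=1358.9664
5. ⊥bis P5·P3 via (17.4,30.925): [(44.0169, 23.3278) (46.9155, 30.3952) (26.3853, 42.5923) (0, 8.3314) (0, 5.8889)]  |A|=700.1686
6. ⊥bis P5·P4 via (43.525,30.675): [(44.0169, 23.3278) (44.3281, 24.0864) (43.2971, 32.5449) (26.3853, 42.5923) (0, 8.3314) (0, 5.8889)]  |A|=685.9735
7. ⊥bis P5·P6 via (21.83,44.405): [(44.0169, 23.3278) (44.3281, 24.0864) (43.2971, 32.5449) (26.3853, 42.5923) (0, 8.3314) (0, 5.8889)]  |A|=685.9735
8. ⊥bis P5·P7 via (33.46,42): [(44.0169, 23.3278) (44.3281, 24.0864) (43.2971, 32.5449) (26.3853, 42.5923) (0, 8.3314) (0, 5.8889)]  |A|=685.9735
9. ⊥bis P5·P8 via (25.6,25.72): [(19.3321, 13.548) (32.4369, 38.997) (26.3853, 42.5923) (0, 8.3314) (0, 5.8889)]  |A|=386.5178
10. ⊥bis P5·P9 via (13.3,39.965): [(19.3321, 13.548) (32.4369, 38.997) (26.3853, 42.5923) (0, 8.3314) (0, 5.8889)]  |A|=386.5178
11. canonical 5-gon: [(19.3321, 13.548) (32.4369, 38.997) (26.3853, 42.5923) (0, 8.3314) (0, 5.8889)]
12. shoelace: 386.5178

Area of P5's cell: 386.5178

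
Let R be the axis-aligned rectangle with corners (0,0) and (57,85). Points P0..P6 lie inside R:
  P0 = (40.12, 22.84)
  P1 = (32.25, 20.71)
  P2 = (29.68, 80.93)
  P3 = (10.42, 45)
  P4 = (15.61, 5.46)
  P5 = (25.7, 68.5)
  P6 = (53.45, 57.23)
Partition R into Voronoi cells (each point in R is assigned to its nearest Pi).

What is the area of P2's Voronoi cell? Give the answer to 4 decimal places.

Area of P2's cell: 461.2819

1. box [0,57]×[0,85]: [(0, 0) (57, 0) (57, 85) (0, 85)]
2. ⊥bis P2·P0 via (34.9,51.885): [(0, 45.6127) (57, 55.8568) (57, 85) (0, 85)]  |A|=1953.1173
3. ⊥bis P2·P1 via (30.965,50.82): [(0, 49.4985) (28.3542, 50.7086) (57, 55.8568) (57, 85) (0, 85)]  |A|=1898.0282
4. ⊥bis P2·P3 via (20.05,62.965): [(0, 73.7126) (39.2587, 52.6683) (57, 55.8568) (57, 85) (0, 85)]  |A|=1401.5347
5. ⊥bis P2·P4 via (22.645,43.195): [(0, 73.7126) (39.2587, 52.6683) (57, 55.8568) (57, 85) (0, 85)]  |A|=1401.5347
6. ⊥bis P2·P5 via (27.69,74.715): [(0, 83.5811) (57, 65.3301) (57, 85) (0, 85)]  |A|=601.0283
7. ⊥bis P2·P6 via (41.565,69.08): [(0, 83.5811) (42.4661, 69.9838) (57, 84.5606) (57, 85) (0, 85)]  |A|=461.2819
8. canonical 5-gon: [(0, 83.5811) (42.4661, 69.9838) (57, 84.5606) (57, 85) (0, 85)]
9. shoelace: 461.2819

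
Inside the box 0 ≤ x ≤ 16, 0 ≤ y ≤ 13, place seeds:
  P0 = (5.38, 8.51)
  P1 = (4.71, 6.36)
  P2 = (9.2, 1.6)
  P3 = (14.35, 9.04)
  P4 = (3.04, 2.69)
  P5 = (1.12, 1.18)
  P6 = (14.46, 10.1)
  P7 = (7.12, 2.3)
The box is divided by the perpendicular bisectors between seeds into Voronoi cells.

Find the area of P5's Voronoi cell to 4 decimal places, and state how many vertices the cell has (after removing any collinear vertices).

Area of P5's cell: 8.2477 (3 vertices)

1. box [0,16]×[0,13]: [(0, 0) (16, 0) (16, 13) (0, 13)]
2. ⊥bis P5·P0 via (3.25,4.845): [(0, 6.7338) (0, 0) (11.5866, 0)]  |A|=39.0109
3. ⊥bis P5·P1 via (2.915,3.77): [(0, 5.7902) (0, 0) (8.3547, 0)]  |A|=24.1879
4. ⊥bis P5·P2 via (5.16,1.39): [(5.1156, 2.2449) (0, 5.7902) (0, 0) (5.2323, 0)]  |A|=20.6831
5. ⊥bis P5·P3 via (7.735,5.11): [(5.1156, 2.2449) (0, 5.7902) (0, 0) (5.2323, 0)]  |A|=20.6831
6. ⊥bis P5·P4 via (2.08,1.935): [(0, 4.5798) (0, 0) (3.6018, 0)]  |A|=8.2477
7. ⊥bis P5·P6 via (7.79,5.64): [(0, 4.5798) (0, 0) (3.6018, 0)]  |A|=8.2477
8. ⊥bis P5·P7 via (4.12,1.74): [(0, 4.5798) (0, 0) (3.6018, 0)]  |A|=8.2477
9. canonical 3-gon: [(0, 4.5798) (0, 0) (3.6018, 0)]
10. shoelace: 8.2477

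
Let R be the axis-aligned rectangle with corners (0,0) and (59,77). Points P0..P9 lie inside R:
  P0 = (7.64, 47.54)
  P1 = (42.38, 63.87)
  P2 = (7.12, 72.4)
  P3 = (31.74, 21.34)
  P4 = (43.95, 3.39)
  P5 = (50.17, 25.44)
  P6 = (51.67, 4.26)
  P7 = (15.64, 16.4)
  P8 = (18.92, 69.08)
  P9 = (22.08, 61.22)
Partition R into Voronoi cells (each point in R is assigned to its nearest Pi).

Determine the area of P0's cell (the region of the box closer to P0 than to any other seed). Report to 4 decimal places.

Area of P0's cell: 561.3979

1. box [0,59]×[0,77]: [(0, 0) (59, 0) (59, 77) (0, 77)]
2. ⊥bis P0·P1 via (25.01,55.705): [(0, 0) (51.1949, 0) (15, 77) (0, 77)]  |A|=2548.5028
3. ⊥bis P0·P2 via (7.38,59.97): [(0, 59.8156) (0, 0) (51.1949, 0) (22.853, 60.2937)]  |A|=2226.8477
4. ⊥bis P0·P3 via (19.69,34.44): [(0, 59.8156) (0, 16.3282) (30.3826, 44.2755) (22.853, 60.2937)]  |A|=845.4609
5. ⊥bis P0·P4 via (25.795,25.465): [(0, 59.8156) (0, 16.3282) (30.3826, 44.2755) (22.853, 60.2937)]  |A|=845.4609
6. ⊥bis P0·P5 via (28.905,36.49): [(0, 59.8156) (0, 16.3282) (30.3826, 44.2755) (22.853, 60.2937)]  |A|=845.4609
7. ⊥bis P0·P6 via (29.655,25.9): [(0, 59.8156) (0, 16.3282) (30.3826, 44.2755) (22.853, 60.2937)]  |A|=845.4609
8. ⊥bis P0·P7 via (11.64,31.97): [(0, 59.8156) (0, 28.9796) (19.0837, 33.8823) (30.3826, 44.2755) (22.853, 60.2937)]  |A|=724.7427
9. ⊥bis P0·P8 via (13.28,58.31): [(10.0052, 60.0249) (0, 59.8156) (0, 28.9796) (19.0837, 33.8823) (30.3826, 44.2755) (27.216, 51.012)]  |A|=664.5324
10. ⊥bis P0·P9 via (14.86,54.38): [(9.5218, 60.0148) (0, 59.8156) (0, 28.9796) (19.0837, 33.8823) (27.2032, 41.351)]  |A|=561.3979
11. canonical 5-gon: [(9.5218, 60.0148) (0, 59.8156) (0, 28.9796) (19.0837, 33.8823) (27.2032, 41.351)]
12. shoelace: 561.3979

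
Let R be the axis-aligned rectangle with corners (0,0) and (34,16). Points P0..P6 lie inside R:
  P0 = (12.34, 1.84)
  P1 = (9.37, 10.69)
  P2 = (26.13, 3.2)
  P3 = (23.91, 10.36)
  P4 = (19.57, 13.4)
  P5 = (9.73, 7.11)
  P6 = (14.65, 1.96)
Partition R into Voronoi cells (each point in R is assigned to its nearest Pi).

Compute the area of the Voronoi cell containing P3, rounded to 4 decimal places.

1. box [0,34]×[0,16]: [(0, 0) (34, 0) (34, 16) (0, 16)]
2. ⊥bis P3·P0 via (18.125,6.1): [(22.617, 0) (34, 0) (34, 16) (10.8348, 16)]  |A|=276.3862
3. ⊥bis P3·P1 via (16.64,10.525): [(16.587, 8.1886) (22.617, 0) (34, 0) (34, 16) (16.7643, 16)]  |A|=253.2274
4. ⊥bis P3·P2 via (25.02,6.78): [(16.587, 8.1886) (18.999, 4.9131) (34, 9.5643) (34, 16) (16.7643, 16)]  |A|=153.527
5. ⊥bis P3·P4 via (21.74,11.88): [(17.9027, 6.4018) (18.999, 4.9131) (34, 9.5643) (34, 16) (24.6259, 16)]  |A|=110.5009
6. ⊥bis P3·P5 via (16.82,8.735): [(17.9027, 6.4018) (18.999, 4.9131) (34, 9.5643) (34, 16) (24.6259, 16)]  |A|=110.5009
7. ⊥bis P3·P6 via (19.28,6.16): [(18.4073, 7.1221) (20.1011, 5.2549) (34, 9.5643) (34, 16) (24.6259, 16)]  |A|=108.4122
8. canonical 5-gon: [(18.4073, 7.1221) (20.1011, 5.2549) (34, 9.5643) (34, 16) (24.6259, 16)]
9. shoelace: 108.4122

Area of P3's cell: 108.4122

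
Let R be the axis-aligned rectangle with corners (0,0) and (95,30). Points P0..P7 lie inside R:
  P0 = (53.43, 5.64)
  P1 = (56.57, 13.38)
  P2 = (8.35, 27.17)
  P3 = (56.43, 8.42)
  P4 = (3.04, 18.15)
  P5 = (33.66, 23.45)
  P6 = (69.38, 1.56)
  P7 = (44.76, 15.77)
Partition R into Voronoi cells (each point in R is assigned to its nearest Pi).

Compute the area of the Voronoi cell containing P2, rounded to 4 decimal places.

1. box [0,95]×[0,30]: [(0, 0) (95, 0) (95, 30) (0, 30)]
2. ⊥bis P2·P0 via (30.89,16.405): [(0, 0) (23.055, 0) (37.3829, 30) (0, 30)]  |A|=906.5694
3. ⊥bis P2·P1 via (32.46,20.275): [(0, 0) (23.055, 0) (32.0447, 18.8226) (35.2412, 30) (0, 30)]  |A|=894.5998
4. ⊥bis P2·P3 via (32.39,17.795): [(0, 0) (23.055, 0) (32.0447, 18.8226) (35.2412, 30) (0, 30)]  |A|=894.5998
5. ⊥bis P2·P4 via (5.695,22.66): [(0, 26.0126) (27.6926, 9.7102) (32.0447, 18.8226) (35.2412, 30) (0, 30)]  |A|=422.4871
6. ⊥bis P2·P5 via (21.005,25.31): [(0, 26.0126) (19.4273, 14.5759) (21.6943, 30) (0, 30)]  |A|=206.0401
7. ⊥bis P2·P6 via (38.865,14.365): [(0, 26.0126) (19.4273, 14.5759) (21.6943, 30) (0, 30)]  |A|=206.0401
8. ⊥bis P2·P7 via (26.555,21.47): [(0, 26.0126) (19.4273, 14.5759) (21.6943, 30) (0, 30)]  |A|=206.0401
9. canonical 4-gon: [(0, 26.0126) (19.4273, 14.5759) (21.6943, 30) (0, 30)]
10. shoelace: 206.0401

Area of P2's cell: 206.0401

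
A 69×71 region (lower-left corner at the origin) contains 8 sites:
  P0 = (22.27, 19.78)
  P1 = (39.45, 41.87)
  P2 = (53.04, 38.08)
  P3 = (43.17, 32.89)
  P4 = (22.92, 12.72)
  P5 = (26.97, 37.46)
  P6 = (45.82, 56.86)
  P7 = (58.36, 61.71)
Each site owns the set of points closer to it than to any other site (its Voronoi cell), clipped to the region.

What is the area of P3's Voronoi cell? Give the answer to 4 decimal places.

Area of P3's cell: 612.7293

1. box [0,69]×[0,71]: [(0, 0) (69, 0) (69, 71) (0, 71)]
2. ⊥bis P3·P0 via (32.72,26.335): [(49.2392, 0) (69, 0) (69, 71) (4.7029, 71)]  |A|=2984.0558
3. ⊥bis P3·P1 via (41.31,37.38): [(28.9925, 32.2774) (49.2392, 0) (69, 0) (69, 48.8507)]  |A|=1296.1108
4. ⊥bis P3·P2 via (48.105,35.485): [(46.0714, 39.3524) (28.9925, 32.2774) (49.2392, 0) (66.7643, 0)]  |A|=692.0808
5. ⊥bis P3·P4 via (33.045,22.805): [(46.0714, 39.3524) (28.9925, 32.2774) (38.1478, 17.6819) (55.7599, 0) (66.7643, 0)]  |A|=634.4318
6. ⊥bis P3·P5 via (35.07,35.175): [(46.0714, 39.3524) (34.9486, 34.7448) (32.6208, 26.4931) (38.1478, 17.6819) (55.7599, 0) (66.7643, 0)]  |A|=612.7293
7. ⊥bis P3·P6 via (44.495,44.875): [(46.0714, 39.3524) (34.9486, 34.7448) (32.6208, 26.4931) (38.1478, 17.6819) (55.7599, 0) (66.7643, 0)]  |A|=612.7293
8. ⊥bis P3·P7 via (50.765,47.3): [(46.0714, 39.3524) (34.9486, 34.7448) (32.6208, 26.4931) (38.1478, 17.6819) (55.7599, 0) (66.7643, 0)]  |A|=612.7293
9. canonical 6-gon: [(46.0714, 39.3524) (34.9486, 34.7448) (32.6208, 26.4931) (38.1478, 17.6819) (55.7599, 0) (66.7643, 0)]
10. shoelace: 612.7293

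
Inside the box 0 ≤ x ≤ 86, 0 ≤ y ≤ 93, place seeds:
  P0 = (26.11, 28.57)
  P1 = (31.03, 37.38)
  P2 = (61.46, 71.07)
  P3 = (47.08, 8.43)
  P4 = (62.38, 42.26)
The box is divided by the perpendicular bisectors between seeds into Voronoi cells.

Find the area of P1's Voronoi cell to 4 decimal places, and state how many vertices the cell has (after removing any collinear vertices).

1. box [0,86]×[0,93]: [(0, 0) (86, 0) (86, 93) (0, 93)]
2. ⊥bis P1·P0 via (28.57,32.975): [(0, 48.9301) (86, 0.9029) (86, 93) (0, 93)]  |A|=5855.1831
3. ⊥bis P1·P2 via (46.245,54.225): [(0, 48.9301) (86, 0.9029) (86, 18.3169) (3.316, 93) (0, 93)]  |A|=2767.6331
4. ⊥bis P1·P3 via (39.055,22.905): [(0, 48.9301) (42.8422, 25.0046) (64.9971, 37.2874) (3.316, 93) (0, 93)]  |A|=2052.7245
5. ⊥bis P1·P4 via (46.705,39.82): [(0, 48.9301) (42.8422, 25.0046) (48.5211, 28.153) (44.1711, 56.0982) (3.316, 93) (0, 93)]  |A|=1802.6446
6. canonical 6-gon: [(0, 48.9301) (42.8422, 25.0046) (48.5211, 28.153) (44.1711, 56.0982) (3.316, 93) (0, 93)]
7. shoelace: 1802.6446

Area of P1's cell: 1802.6446 (6 vertices)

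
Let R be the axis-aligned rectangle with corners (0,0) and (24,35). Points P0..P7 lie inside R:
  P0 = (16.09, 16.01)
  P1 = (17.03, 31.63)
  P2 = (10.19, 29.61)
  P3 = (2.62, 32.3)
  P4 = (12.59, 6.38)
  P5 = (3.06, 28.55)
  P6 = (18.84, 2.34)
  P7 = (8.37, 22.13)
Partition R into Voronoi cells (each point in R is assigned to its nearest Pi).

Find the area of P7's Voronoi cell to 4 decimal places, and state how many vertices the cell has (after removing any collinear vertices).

Area of P7's cell: 142.0264 (6 vertices)

1. box [0,24]×[0,35]: [(0, 0) (24, 0) (24, 35) (0, 35)]
2. ⊥bis P7·P0 via (12.23,19.07): [(0, 3.6426) (24, 33.9171) (24, 35) (0, 35)]  |A|=389.2831
3. ⊥bis P7·P1 via (12.7,26.88): [(0, 3.6426) (16.0212, 23.8524) (3.7924, 35) (0, 35)]  |A|=272.3301
4. ⊥bis P7·P2 via (9.28,25.87): [(0, 28.128) (0, 3.6426) (16.0212, 23.8524) (15.4566, 24.3671)]  |A|=199.059
5. ⊥bis P7·P3 via (5.495,27.215): [(4.9706, 26.9185) (0, 24.1082) (0, 3.6426) (16.0212, 23.8524) (15.4566, 24.3671)]  |A|=189.0686
6. ⊥bis P7·P4 via (10.48,14.255): [(4.9706, 26.9185) (0, 24.1082) (0, 11.447) (7.8555, 13.5518) (16.0212, 23.8524) (15.4566, 24.3671)]  |A|=158.415
7. ⊥bis P7·P5 via (5.715,25.34): [(7.0205, 26.4198) (0, 20.6131) (0, 11.447) (7.8555, 13.5518) (16.0212, 23.8524) (15.4566, 24.3671)]  |A|=142.0264
8. ⊥bis P7·P6 via (13.605,12.235): [(7.0205, 26.4198) (0, 20.6131) (0, 11.447) (7.8555, 13.5518) (16.0212, 23.8524) (15.4566, 24.3671)]  |A|=142.0264
9. canonical 6-gon: [(7.0205, 26.4198) (0, 20.6131) (0, 11.447) (7.8555, 13.5518) (16.0212, 23.8524) (15.4566, 24.3671)]
10. shoelace: 142.0264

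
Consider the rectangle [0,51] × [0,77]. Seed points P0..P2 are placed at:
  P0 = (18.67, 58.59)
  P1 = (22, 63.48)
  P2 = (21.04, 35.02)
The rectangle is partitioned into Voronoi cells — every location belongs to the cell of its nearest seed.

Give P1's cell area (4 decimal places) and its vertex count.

Area of P1's cell: 942.8759 (5 vertices)

1. box [0,51]×[0,77]: [(0, 0) (51, 0) (51, 77) (0, 77)]
2. ⊥bis P1·P0 via (20.335,61.035): [(0, 74.8828) (51, 40.1527) (51, 77) (0, 77)]  |A|=993.5958
3. ⊥bis P1·P2 via (21.52,49.25): [(0, 74.8828) (38.481, 48.6779) (51, 48.2556) (51, 77) (0, 77)]  |A|=942.8759
4. canonical 5-gon: [(0, 74.8828) (38.481, 48.6779) (51, 48.2556) (51, 77) (0, 77)]
5. shoelace: 942.8759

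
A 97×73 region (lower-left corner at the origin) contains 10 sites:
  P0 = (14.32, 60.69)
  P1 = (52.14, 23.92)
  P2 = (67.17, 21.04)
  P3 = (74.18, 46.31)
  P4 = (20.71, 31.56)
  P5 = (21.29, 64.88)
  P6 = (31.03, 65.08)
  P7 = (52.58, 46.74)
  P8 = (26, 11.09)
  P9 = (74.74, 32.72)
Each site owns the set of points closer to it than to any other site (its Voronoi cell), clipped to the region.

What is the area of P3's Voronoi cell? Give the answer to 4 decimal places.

1. box [0,97]×[0,73]: [(0, 0) (97, 0) (97, 73) (0, 73)]
2. ⊥bis P3·P0 via (44.25,53.5): [(31.3978, 0) (97, 0) (97, 73) (48.9344, 73)]  |A|=4148.872
3. ⊥bis P3·P1 via (63.16,35.115): [(44.2946, 53.6855) (97, 1.804) (97, 73) (48.9344, 73)]  |A|=2340.3889
4. ⊥bis P3·P2 via (70.675,33.675): [(44.2946, 53.6855) (62.2481, 36.0127) (97, 26.3723) (97, 73) (48.9344, 73)]  |A|=1913.4902
5. ⊥bis P3·P4 via (47.445,38.935): [(44.2946, 53.6855) (62.2481, 36.0127) (97, 26.3723) (97, 73) (48.9344, 73)]  |A|=1913.4902
6. ⊥bis P3·P5 via (47.735,55.595): [(46.3531, 51.6592) (62.2481, 36.0127) (97, 26.3723) (97, 73) (53.846, 73)]  |A|=1836.5009
7. ⊥bis P3·P6 via (52.605,55.695): [(49.5014, 48.5601) (62.2481, 36.0127) (97, 26.3723) (97, 73) (60.1326, 73)]  |A|=1714.4757
8. ⊥bis P3·P7 via (63.38,46.525): [(63.1657, 35.7581) (97, 26.3723) (97, 73) (63.907, 73)]  |A|=1405.0299
9. ⊥bis P3·P8 via (50.09,28.7): [(63.1657, 35.7581) (97, 26.3723) (97, 73) (63.907, 73)]  |A|=1405.0299
10. ⊥bis P3·P9 via (74.46,39.515): [(63.2312, 39.0523) (97, 40.4438) (97, 73) (63.907, 73)]  |A|=1111.4061
11. canonical 4-gon: [(63.2312, 39.0523) (97, 40.4438) (97, 73) (63.907, 73)]
12. shoelace: 1111.4061

Area of P3's cell: 1111.4061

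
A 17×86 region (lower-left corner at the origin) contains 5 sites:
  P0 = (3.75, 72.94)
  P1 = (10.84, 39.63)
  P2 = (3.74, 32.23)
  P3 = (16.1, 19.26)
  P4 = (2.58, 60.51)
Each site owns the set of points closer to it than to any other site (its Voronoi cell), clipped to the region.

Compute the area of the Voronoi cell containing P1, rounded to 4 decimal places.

1. box [0,17]×[0,86]: [(0, 0) (17, 0) (17, 86) (0, 86)]
2. ⊥bis P1·P0 via (7.295,56.285): [(0, 54.7323) (0, 0) (17, 0) (17, 58.3507)]  |A|=961.2052
3. ⊥bis P1·P2 via (7.29,35.93): [(0, 54.7323) (0, 42.9245) (17, 26.6136) (17, 58.3507)]  |A|=370.1313
4. ⊥bis P1·P3 via (13.47,29.445): [(0, 54.7323) (0, 42.9245) (13.9262, 29.5628) (17, 30.3565) (17, 58.3507)]  |A|=364.3789
5. ⊥bis P1·P4 via (6.71,50.07): [(0, 47.4156) (0, 42.9245) (13.9262, 29.5628) (17, 30.3565) (17, 54.1407)]  |A|=266.4016
6. canonical 5-gon: [(0, 47.4156) (0, 42.9245) (13.9262, 29.5628) (17, 30.3565) (17, 54.1407)]
7. shoelace: 266.4016

Area of P1's cell: 266.4016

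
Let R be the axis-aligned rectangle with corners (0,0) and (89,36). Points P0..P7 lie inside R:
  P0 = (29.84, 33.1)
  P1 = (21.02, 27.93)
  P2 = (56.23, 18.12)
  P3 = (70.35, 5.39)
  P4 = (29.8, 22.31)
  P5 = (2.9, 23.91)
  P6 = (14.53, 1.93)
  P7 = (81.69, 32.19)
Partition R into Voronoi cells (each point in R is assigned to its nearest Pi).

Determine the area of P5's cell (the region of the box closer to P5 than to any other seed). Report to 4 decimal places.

Area of P5's cell: 294.7118

1. box [0,89]×[0,36]: [(0, 0) (89, 0) (89, 36) (0, 36)]
2. ⊥bis P5·P0 via (16.37,28.505): [(0, 0) (26.0939, 0) (13.8132, 36) (0, 36)]  |A|=718.328
3. ⊥bis P5·P1 via (11.96,25.92): [(0, 0) (17.7105, 0) (9.7237, 36) (0, 36)]  |A|=493.8151
4. ⊥bis P5·P2 via (29.565,21.015): [(0, 0) (17.7105, 0) (9.7237, 36) (0, 36)]  |A|=493.8151
5. ⊥bis P5·P3 via (36.625,14.65): [(0, 0) (17.7105, 0) (9.7237, 36) (0, 36)]  |A|=493.8151
6. ⊥bis P5·P4 via (16.35,23.11): [(0, 0) (14.9754, 0) (15.5537, 9.7217) (9.7237, 36) (0, 36)]  |A|=480.5205
7. ⊥bis P5·P6 via (8.715,12.92): [(0, 8.3087) (14.2002, 15.8223) (9.7237, 36) (0, 36)]  |A|=294.7118
8. ⊥bis P5·P7 via (42.295,28.05): [(0, 8.3087) (14.2002, 15.8223) (9.7237, 36) (0, 36)]  |A|=294.7118
9. canonical 4-gon: [(0, 8.3087) (14.2002, 15.8223) (9.7237, 36) (0, 36)]
10. shoelace: 294.7118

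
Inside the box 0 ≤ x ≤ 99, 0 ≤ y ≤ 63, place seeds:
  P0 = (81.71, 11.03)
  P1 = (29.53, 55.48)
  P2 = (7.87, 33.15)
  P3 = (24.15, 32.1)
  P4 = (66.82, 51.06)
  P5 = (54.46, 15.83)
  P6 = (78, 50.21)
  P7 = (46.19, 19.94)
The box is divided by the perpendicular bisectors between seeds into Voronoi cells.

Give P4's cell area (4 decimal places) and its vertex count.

Area of P4's cell: 688.4795 (5 vertices)

1. box [0,99]×[0,63]: [(0, 0) (99, 0) (99, 63) (0, 63)]
2. ⊥bis P4·P0 via (74.265,31.045): [(0, 3.4206) (99, 40.2457) (99, 63) (0, 63)]  |A|=4075.5194
3. ⊥bis P4·P1 via (48.175,53.27): [(44.2158, 19.8676) (99, 40.2457) (99, 63) (49.3283, 63)]  |A|=1694.5187
4. ⊥bis P4·P2 via (37.345,42.105): [(44.2158, 19.8676) (99, 40.2457) (99, 63) (49.3283, 63)]  |A|=1694.5187
5. ⊥bis P4·P3 via (45.485,41.58): [(46.5147, 39.2626) (53.5843, 23.3524) (99, 40.2457) (99, 63) (49.3283, 63)]  |A|=1607.6732
6. ⊥bis P4·P5 via (60.64,33.445): [(46.5147, 39.2626) (46.9684, 38.2415) (70.9721, 29.8201) (99, 40.2457) (99, 63) (49.3283, 63)]  |A|=1456.8338
7. ⊥bis P4·P6 via (72.41,50.635): [(46.5147, 39.2626) (46.9684, 38.2415) (70.8312, 29.8695) (73.3501, 63) (49.3283, 63)]  |A|=710.0303
8. ⊥bis P4·P7 via (56.505,35.5): [(46.829, 41.9144) (58.4413, 34.2164) (70.8312, 29.8695) (73.3501, 63) (49.3283, 63)]  |A|=688.4795
9. canonical 5-gon: [(46.829, 41.9144) (58.4413, 34.2164) (70.8312, 29.8695) (73.3501, 63) (49.3283, 63)]
10. shoelace: 688.4795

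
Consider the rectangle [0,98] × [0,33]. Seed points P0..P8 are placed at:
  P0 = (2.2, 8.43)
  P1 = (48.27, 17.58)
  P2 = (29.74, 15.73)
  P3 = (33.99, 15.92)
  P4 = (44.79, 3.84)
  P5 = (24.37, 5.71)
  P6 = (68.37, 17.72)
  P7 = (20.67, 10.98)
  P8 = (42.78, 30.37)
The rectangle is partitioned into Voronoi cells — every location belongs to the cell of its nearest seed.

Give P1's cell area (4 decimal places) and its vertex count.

1. box [0,98]×[0,33]: [(0, 0) (98, 0) (98, 33) (0, 33)]
2. ⊥bis P1·P0 via (25.235,13.005): [(27.8179, 0) (98, 0) (98, 33) (21.2638, 33)]  |A|=2424.1518
3. ⊥bis P1·P2 via (39.005,16.655): [(40.6678, 0) (98, 0) (98, 33) (37.3731, 33)]  |A|=1946.3243
4. ⊥bis P1·P3 via (41.13,16.75): [(43.0771, 0) (98, 0) (98, 33) (39.241, 33)]  |A|=1875.751
5. ⊥bis P1·P4 via (46.53,10.71): [(41.6896, 11.9359) (88.816, 0) (98, 0) (98, 33) (39.241, 33)]  |A|=1602.7824
6. ⊥bis P1·P5 via (36.32,11.645): [(41.6896, 11.9359) (88.816, 0) (98, 0) (98, 33) (39.241, 33)]  |A|=1602.7824
7. ⊥bis P1·P6 via (58.32,17.65): [(41.6896, 11.9359) (58.3893, 7.7063) (58.2131, 33) (39.241, 33)]  |A|=410.6395
8. ⊥bis P1·P7 via (34.47,14.28): [(41.6896, 11.9359) (58.3893, 7.7063) (58.2131, 33) (39.241, 33)]  |A|=410.6395
9. ⊥bis P1·P8 via (45.525,23.975): [(40.5389, 21.8348) (41.6896, 11.9359) (58.3893, 7.7063) (58.2379, 29.4319)]  |A|=273.0554
10. canonical 4-gon: [(40.5389, 21.8348) (41.6896, 11.9359) (58.3893, 7.7063) (58.2379, 29.4319)]
11. shoelace: 273.0554

Area of P1's cell: 273.0554 (4 vertices)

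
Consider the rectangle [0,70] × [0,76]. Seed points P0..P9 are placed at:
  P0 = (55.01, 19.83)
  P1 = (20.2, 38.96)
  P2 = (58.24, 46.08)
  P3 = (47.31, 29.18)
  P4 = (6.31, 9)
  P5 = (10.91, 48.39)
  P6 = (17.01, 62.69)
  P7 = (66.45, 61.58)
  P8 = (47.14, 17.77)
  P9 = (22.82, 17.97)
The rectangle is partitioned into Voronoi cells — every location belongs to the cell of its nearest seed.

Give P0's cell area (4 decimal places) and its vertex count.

Area of P0's cell: 526.9874 (5 vertices)

1. box [0,70]×[0,76]: [(0, 0) (70, 0) (70, 76) (0, 76)]
2. ⊥bis P0·P1 via (37.605,29.395): [(21.4508, 0) (70, 0) (70, 76) (63.217, 76)]  |A|=2102.6222
3. ⊥bis P0·P2 via (56.625,32.955): [(40.6422, 34.9216) (21.4508, 0) (70, 0) (70, 31.3092)]  |A|=1307.2936
4. ⊥bis P0·P3 via (51.16,24.505): [(60.7973, 32.4416) (21.4896, 0.0706) (21.4508, 0) (70, 0) (70, 31.3092)]  |A|=932.3303
5. ⊥bis P0·P4 via (30.66,14.415): [(60.7973, 32.4416) (31.9367, 8.674) (33.8656, 0) (70, 0) (70, 31.3092)]  |A|=878.2853
6. ⊥bis P0·P5 via (32.96,34.11): [(60.7973, 32.4416) (31.9367, 8.674) (33.8656, 0) (70, 0) (70, 31.3092)]  |A|=878.2853
7. ⊥bis P0·P6 via (36.01,41.26): [(60.7973, 32.4416) (31.9367, 8.674) (33.8656, 0) (70, 0) (70, 31.3092)]  |A|=878.2853
8. ⊥bis P0·P7 via (60.73,40.705): [(60.7973, 32.4416) (31.9367, 8.674) (33.8656, 0) (70, 0) (70, 31.3092)]  |A|=878.2853
9. ⊥bis P0·P8 via (51.075,18.8): [(60.7973, 32.4416) (49.8616, 23.4357) (55.996, 0) (70, 0) (70, 31.3092)]  |A|=526.9874
10. ⊥bis P0·P9 via (38.915,18.9): [(60.7973, 32.4416) (49.8616, 23.4357) (55.996, 0) (70, 0) (70, 31.3092)]  |A|=526.9874
11. canonical 5-gon: [(60.7973, 32.4416) (49.8616, 23.4357) (55.996, 0) (70, 0) (70, 31.3092)]
12. shoelace: 526.9874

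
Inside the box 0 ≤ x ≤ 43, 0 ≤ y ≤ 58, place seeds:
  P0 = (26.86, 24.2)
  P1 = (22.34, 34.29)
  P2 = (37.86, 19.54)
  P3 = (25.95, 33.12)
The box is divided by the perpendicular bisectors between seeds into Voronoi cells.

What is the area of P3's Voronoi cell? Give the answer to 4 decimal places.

Area of P3's cell: 427.4165

1. box [0,43]×[0,58]: [(0, 0) (43, 0) (43, 58) (0, 58)]
2. ⊥bis P3·P0 via (26.405,28.66): [(0, 25.9662) (43, 30.353) (43, 58) (0, 58)]  |A|=1283.1371
3. ⊥bis P3·P1 via (24.145,33.705): [(22.3767, 28.249) (43, 30.353) (43, 58) (32.019, 58)]  |A|=448.4335
4. ⊥bis P3·P2 via (31.905,26.33): [(22.3767, 28.249) (35.6354, 29.6017) (43, 36.0606) (43, 58) (32.019, 58)]  |A|=427.4165
5. canonical 5-gon: [(22.3767, 28.249) (35.6354, 29.6017) (43, 36.0606) (43, 58) (32.019, 58)]
6. shoelace: 427.4165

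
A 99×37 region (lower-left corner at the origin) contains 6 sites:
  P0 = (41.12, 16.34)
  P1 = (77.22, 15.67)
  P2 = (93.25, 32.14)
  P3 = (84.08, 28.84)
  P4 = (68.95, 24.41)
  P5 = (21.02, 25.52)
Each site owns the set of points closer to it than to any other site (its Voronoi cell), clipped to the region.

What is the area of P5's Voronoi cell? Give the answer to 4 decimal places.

Area of P5's cell: 1108.5266

1. box [0,99]×[0,37]: [(0, 0) (99, 0) (99, 37) (0, 37)]
2. ⊥bis P5·P0 via (31.07,20.93): [(0, 0) (21.5109, 0) (38.4094, 37) (0, 37)]  |A|=1108.5266
3. ⊥bis P5·P1 via (49.12,20.595): [(0, 0) (21.5109, 0) (38.4094, 37) (0, 37)]  |A|=1108.5266
4. ⊥bis P5·P2 via (57.135,28.83): [(0, 0) (21.5109, 0) (38.4094, 37) (0, 37)]  |A|=1108.5266
5. ⊥bis P5·P3 via (52.55,27.18): [(0, 0) (21.5109, 0) (38.4094, 37) (0, 37)]  |A|=1108.5266
6. ⊥bis P5·P4 via (44.985,24.965): [(0, 0) (21.5109, 0) (38.4094, 37) (0, 37)]  |A|=1108.5266
7. canonical 4-gon: [(0, 0) (21.5109, 0) (38.4094, 37) (0, 37)]
8. shoelace: 1108.5266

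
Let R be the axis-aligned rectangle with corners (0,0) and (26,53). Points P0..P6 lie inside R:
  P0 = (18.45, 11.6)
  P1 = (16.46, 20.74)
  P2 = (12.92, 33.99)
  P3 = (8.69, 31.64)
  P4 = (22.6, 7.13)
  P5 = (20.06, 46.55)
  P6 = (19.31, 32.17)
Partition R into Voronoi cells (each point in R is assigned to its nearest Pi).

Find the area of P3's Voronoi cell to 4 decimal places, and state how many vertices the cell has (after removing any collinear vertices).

1. box [0,26]×[0,53]: [(0, 0) (26, 0) (26, 53) (0, 53)]
2. ⊥bis P3·P0 via (13.57,21.62): [(0, 15.0111) (26, 27.6737) (26, 53) (0, 53)]  |A|=823.0977
3. ⊥bis P3·P1 via (12.575,26.19): [(0, 17.226) (26, 35.7599) (26, 53) (0, 53)]  |A|=689.1831
4. ⊥bis P3·P2 via (10.805,32.815): [(0, 52.264) (0, 17.226) (13.9436, 27.1656)]  |A|=244.2775
5. ⊥bis P3·P4 via (15.645,19.385): [(0, 52.264) (0, 17.226) (13.9436, 27.1656)]  |A|=244.2775
6. ⊥bis P3·P5 via (14.375,39.095): [(2.1274, 48.4347) (0, 50.057) (0, 17.226) (13.9436, 27.1656)]  |A|=241.93
7. ⊥bis P3·P6 via (14,31.905): [(2.1274, 48.4347) (0, 50.057) (0, 17.226) (13.9436, 27.1656)]  |A|=241.93
8. canonical 4-gon: [(2.1274, 48.4347) (0, 50.057) (0, 17.226) (13.9436, 27.1656)]
9. shoelace: 241.93

Area of P3's cell: 241.9300 (4 vertices)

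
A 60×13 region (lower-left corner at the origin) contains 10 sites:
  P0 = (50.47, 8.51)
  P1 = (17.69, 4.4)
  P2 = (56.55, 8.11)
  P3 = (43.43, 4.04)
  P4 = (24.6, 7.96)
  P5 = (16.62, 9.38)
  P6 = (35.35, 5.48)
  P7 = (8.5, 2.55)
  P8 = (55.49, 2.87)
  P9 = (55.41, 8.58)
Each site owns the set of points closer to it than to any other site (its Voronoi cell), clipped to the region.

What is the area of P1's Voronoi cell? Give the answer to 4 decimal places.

Area of P1's cell: 64.0809

1. box [0,60]×[0,13]: [(0, 0) (60, 0) (60, 13) (0, 13)]
2. ⊥bis P1·P0 via (34.08,6.455): [(0, 0) (34.8893, 0) (33.2594, 13) (0, 13)]  |A|=442.9667
3. ⊥bis P1·P2 via (37.12,6.255): [(0, 0) (34.8893, 0) (33.2594, 13) (0, 13)]  |A|=442.9667
4. ⊥bis P1·P3 via (30.56,4.22): [(0, 0) (30.501, 0) (30.6828, 13) (0, 13)]  |A|=397.6945
5. ⊥bis P1·P4 via (21.145,6.18): [(0, 0) (24.3289, 0) (17.6314, 13) (0, 13)]  |A|=272.7418
6. ⊥bis P1·P5 via (17.155,6.89): [(0, 3.2041) (0, 0) (24.3289, 0) (20.418, 7.5911)]  |A|=125.052
7. ⊥bis P1·P6 via (26.52,4.94): [(0, 3.2041) (0, 0) (24.3289, 0) (20.418, 7.5911)]  |A|=125.052
8. ⊥bis P1·P7 via (13.095,3.475): [(12.6044, 5.9123) (13.7945, 0) (24.3289, 0) (20.418, 7.5911)]  |A|=64.0809
9. ⊥bis P1·P8 via (36.59,3.635): [(12.6044, 5.9123) (13.7945, 0) (24.3289, 0) (20.418, 7.5911)]  |A|=64.0809
10. ⊥bis P1·P9 via (36.55,6.49): [(12.6044, 5.9123) (13.7945, 0) (24.3289, 0) (20.418, 7.5911)]  |A|=64.0809
11. canonical 4-gon: [(12.6044, 5.9123) (13.7945, 0) (24.3289, 0) (20.418, 7.5911)]
12. shoelace: 64.0809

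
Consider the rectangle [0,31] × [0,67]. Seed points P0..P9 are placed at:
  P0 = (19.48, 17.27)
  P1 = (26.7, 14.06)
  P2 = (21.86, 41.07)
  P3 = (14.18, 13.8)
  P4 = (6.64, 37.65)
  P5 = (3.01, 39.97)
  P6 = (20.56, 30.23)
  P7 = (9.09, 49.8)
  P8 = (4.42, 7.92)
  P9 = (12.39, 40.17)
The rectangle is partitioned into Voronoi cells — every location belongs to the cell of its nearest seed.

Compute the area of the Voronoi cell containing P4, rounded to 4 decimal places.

1. box [0,31]×[0,67]: [(0, 0) (31, 0) (31, 67) (0, 67)]
2. ⊥bis P4·P0 via (13.06,27.46): [(0, 19.2318) (31, 38.7627) (31, 67) (0, 67)]  |A|=1178.0846
3. ⊥bis P4·P1 via (16.67,25.855): [(0, 19.2318) (31, 38.7627) (31, 67) (0, 67)]  |A|=1178.0846
4. ⊥bis P4·P2 via (14.25,39.36): [(0, 19.2318) (16.4448, 29.5925) (8.0392, 67) (0, 67)]  |A|=543.1316
5. ⊥bis P4·P3 via (10.41,25.725): [(0, 22.434) (10.2016, 25.6591) (16.4448, 29.5925) (8.0392, 67) (0, 67)]  |A|=526.7981
6. ⊥bis P4·P5 via (4.825,38.81): [(0, 31.2605) (0, 22.434) (10.2016, 25.6591) (16.4448, 29.5925) (11.8897, 49.8639)]  |A|=245.4517
7. ⊥bis P4·P6 via (13.6,33.94): [(0, 31.2605) (0, 22.434) (8.9801, 25.2729) (14.914, 36.4051) (11.8897, 49.8639)]  |A|=215.5216
8. ⊥bis P4·P7 via (7.865,43.725): [(7.9547, 43.7069) (0, 31.2605) (0, 22.434) (8.9801, 25.2729) (14.914, 36.4051) (13.5257, 42.5836)]  |A|=196.1614
9. ⊥bis P4·P8 via (5.53,22.785): [(7.9547, 43.7069) (0, 31.2605) (0, 23.1979) (1.9548, 23.052) (8.9801, 25.2729) (14.914, 36.4051) (13.5257, 42.5836)]  |A|=195.4146
10. ⊥bis P4·P9 via (9.515,38.91): [(7.6332, 43.2038) (0, 31.2605) (0, 23.1979) (1.9548, 23.052) (8.9801, 25.2729) (12.5535, 31.9768)]  |A|=151.9154
11. canonical 6-gon: [(7.6332, 43.2038) (0, 31.2605) (0, 23.1979) (1.9548, 23.052) (8.9801, 25.2729) (12.5535, 31.9768)]
12. shoelace: 151.9154

Area of P4's cell: 151.9154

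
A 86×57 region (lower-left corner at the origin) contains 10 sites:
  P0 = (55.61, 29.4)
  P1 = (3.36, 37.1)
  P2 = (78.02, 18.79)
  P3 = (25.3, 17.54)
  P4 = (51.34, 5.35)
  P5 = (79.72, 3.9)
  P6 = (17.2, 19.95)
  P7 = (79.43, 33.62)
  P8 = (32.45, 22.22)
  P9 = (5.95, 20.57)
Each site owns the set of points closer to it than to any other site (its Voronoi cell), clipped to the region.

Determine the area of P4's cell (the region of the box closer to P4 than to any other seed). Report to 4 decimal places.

1. box [0,86]×[0,57]: [(0, 0) (86, 0) (86, 57) (0, 57)]
2. ⊥bis P4·P0 via (53.475,17.375): [(0, 26.8693) (0, 0) (86, 0) (86, 11.6003)]  |A|=1654.193
3. ⊥bis P4·P1 via (27.35,21.225): [(27.8169, 21.9305) (13.3047, 0) (86, 0) (86, 11.6003)]  |A|=1134.5935
4. ⊥bis P4·P2 via (64.68,12.07): [(62.8457, 15.7113) (27.8169, 21.9305) (13.3047, 0) (70.7602, 0)]  |A|=880.5775
5. ⊥bis P4·P3 via (38.32,11.445): [(62.8457, 15.7113) (42.0459, 19.4042) (32.9623, 0) (70.7602, 0)]  |A|=515.5011
6. ⊥bis P4·P5 via (65.53,4.625): [(65.7971, 9.8525) (62.8457, 15.7113) (42.0459, 19.4042) (32.9623, 0) (65.2937, 0)]  |A|=488.5717
7. ⊥bis P4·P6 via (34.27,12.65): [(65.7971, 9.8525) (62.8457, 15.7113) (42.0459, 19.4042) (32.9623, 0) (65.2937, 0)]  |A|=488.5717
8. ⊥bis P4·P7 via (65.385,19.485): [(65.7971, 9.8525) (62.8457, 15.7113) (42.0459, 19.4042) (32.9623, 0) (65.2937, 0)]  |A|=488.5717
9. ⊥bis P4·P8 via (41.895,13.785): [(65.7971, 9.8525) (62.8457, 15.7113) (46.2472, 18.6583) (36.6838, 7.9498) (32.9623, 0) (65.2937, 0)]  |A|=462.5105
10. ⊥bis P4·P9 via (28.645,12.96): [(65.7971, 9.8525) (62.8457, 15.7113) (46.2472, 18.6583) (36.6838, 7.9498) (32.9623, 0) (65.2937, 0)]  |A|=462.5105
11. canonical 6-gon: [(65.7971, 9.8525) (62.8457, 15.7113) (46.2472, 18.6583) (36.6838, 7.9498) (32.9623, 0) (65.2937, 0)]
12. shoelace: 462.5105

Area of P4's cell: 462.5105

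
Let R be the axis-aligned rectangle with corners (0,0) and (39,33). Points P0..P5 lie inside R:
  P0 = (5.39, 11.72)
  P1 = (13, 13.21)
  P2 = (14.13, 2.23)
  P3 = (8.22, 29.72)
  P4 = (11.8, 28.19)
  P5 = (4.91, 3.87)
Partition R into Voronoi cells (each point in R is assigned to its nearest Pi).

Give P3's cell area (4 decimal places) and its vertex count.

Area of P3's cell: 108.2949 (4 vertices)

1. box [0,39]×[0,33]: [(0, 0) (39, 0) (39, 33) (0, 33)]
2. ⊥bis P3·P0 via (6.805,20.72): [(0, 21.7899) (39, 15.6582) (39, 33) (0, 33)]  |A|=556.7615
3. ⊥bis P3·P1 via (10.61,21.465): [(0, 21.7899) (7.6033, 20.5945) (39, 29.6845) (39, 33) (0, 33)]  |A|=336.5719
4. ⊥bis P3·P2 via (11.175,15.975): [(0, 21.7899) (7.6033, 20.5945) (39, 29.6845) (39, 33) (0, 33)]  |A|=336.5719
5. ⊥bis P3·P4 via (10.01,28.955): [(0, 21.7899) (6.5104, 20.7663) (11.7387, 33) (0, 33)]  |A|=108.2949
6. ⊥bis P3·P5 via (6.565,16.795): [(0, 21.7899) (6.5104, 20.7663) (11.7387, 33) (0, 33)]  |A|=108.2949
7. canonical 4-gon: [(0, 21.7899) (6.5104, 20.7663) (11.7387, 33) (0, 33)]
8. shoelace: 108.2949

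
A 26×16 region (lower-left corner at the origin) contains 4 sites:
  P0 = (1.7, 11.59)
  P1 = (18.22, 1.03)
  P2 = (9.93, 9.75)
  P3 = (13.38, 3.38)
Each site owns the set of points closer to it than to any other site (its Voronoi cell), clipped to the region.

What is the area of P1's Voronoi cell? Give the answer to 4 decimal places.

Area of P1's cell: 111.5655

1. box [0,26]×[0,16]: [(0, 0) (26, 0) (26, 16) (0, 16)]
2. ⊥bis P1·P0 via (9.96,6.31): [(5.9265, 0) (26, 0) (26, 16) (16.1541, 16)]  |A|=239.3554
3. ⊥bis P1·P2 via (14.075,5.39): [(8.4054, 0) (26, 0) (26, 16) (25.2353, 16)]  |A|=146.8739
4. ⊥bis P1·P3 via (15.8,2.205): [(20.1512, 11.1665) (14.7294, 0) (26, 0) (26, 16) (25.2353, 16)]  |A|=111.5655
5. canonical 5-gon: [(20.1512, 11.1665) (14.7294, 0) (26, 0) (26, 16) (25.2353, 16)]
6. shoelace: 111.5655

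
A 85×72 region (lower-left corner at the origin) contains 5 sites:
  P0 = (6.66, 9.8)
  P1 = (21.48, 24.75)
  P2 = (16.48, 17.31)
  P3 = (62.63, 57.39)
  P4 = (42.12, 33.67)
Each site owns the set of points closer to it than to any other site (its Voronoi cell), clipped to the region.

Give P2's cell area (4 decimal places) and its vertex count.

Area of P2's cell: 521.5889 (5 vertices)

1. box [0,85]×[0,72]: [(0, 0) (85, 0) (85, 72) (0, 72)]
2. ⊥bis P2·P0 via (11.57,13.555): [(0, 28.6838) (21.9364, 0) (85, 0) (85, 72) (0, 72)]  |A|=5805.3902
3. ⊥bis P2·P1 via (18.98,21.03): [(0, 33.7854) (0, 28.6838) (21.9364, 0) (50.2726, 0)]  |A|=534.6302
4. ⊥bis P2·P3 via (39.555,37.35): [(0, 33.7854) (0, 28.6838) (21.9364, 0) (50.2726, 0)]  |A|=534.6302
5. ⊥bis P2·P4 via (29.3,25.49): [(42.0296, 5.5397) (0, 33.7854) (0, 28.6838) (21.9364, 0) (45.5643, 0)]  |A|=521.5889
6. canonical 5-gon: [(42.0296, 5.5397) (0, 33.7854) (0, 28.6838) (21.9364, 0) (45.5643, 0)]
7. shoelace: 521.5889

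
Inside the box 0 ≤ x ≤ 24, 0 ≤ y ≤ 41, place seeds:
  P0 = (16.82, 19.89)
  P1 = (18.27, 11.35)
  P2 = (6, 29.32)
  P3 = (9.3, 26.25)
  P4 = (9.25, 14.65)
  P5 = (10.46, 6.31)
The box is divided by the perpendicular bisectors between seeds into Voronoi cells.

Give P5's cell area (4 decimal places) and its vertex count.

1. box [0,24]×[0,41]: [(0, 0) (24, 0) (24, 41) (0, 41)]
2. ⊥bis P5·P0 via (13.64,13.1): [(0, 19.4881) (0, 0) (24, 0) (24, 8.248)]  |A|=332.8337
3. ⊥bis P5·P1 via (14.365,8.83): [(10.73, 14.4629) (0, 19.4881) (0, 0) (20.0632, 0)]  |A|=249.6393
4. ⊥bis P5·P2 via (8.23,17.815): [(10.73, 14.4629) (4.9358, 17.1765) (0, 16.2198) (0, 0) (20.0632, 0)]  |A|=241.5734
5. ⊥bis P5·P3 via (9.88,16.28): [(10.73, 14.4629) (7.1848, 16.1232) (0, 15.7052) (0, 0) (20.0632, 0)]  |A|=236.0497
6. ⊥bis P5·P4 via (9.855,10.48): [(13.0053, 10.9371) (0, 9.0502) (0, 0) (20.0632, 0)]  |A|=168.5664
7. canonical 4-gon: [(13.0053, 10.9371) (0, 9.0502) (0, 0) (20.0632, 0)]
8. shoelace: 168.5664

Area of P5's cell: 168.5664 (4 vertices)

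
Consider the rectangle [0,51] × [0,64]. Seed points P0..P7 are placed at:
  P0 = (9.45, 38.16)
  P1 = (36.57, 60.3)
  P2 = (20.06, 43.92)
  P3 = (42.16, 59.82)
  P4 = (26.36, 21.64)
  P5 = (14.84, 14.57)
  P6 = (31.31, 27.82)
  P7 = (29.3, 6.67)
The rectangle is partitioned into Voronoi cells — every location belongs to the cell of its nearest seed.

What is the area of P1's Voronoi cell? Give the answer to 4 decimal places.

Area of P1's cell: 248.7684

1. box [0,51]×[0,64]: [(0, 0) (51, 0) (51, 64) (0, 64)]
2. ⊥bis P1·P0 via (23.01,49.23): [(51, 14.9441) (51, 64) (10.9522, 64)]  |A|=982.2897
3. ⊥bis P1·P2 via (28.315,52.11): [(51, 29.245) (51, 64) (16.5186, 64)]  |A|=599.2008
4. ⊥bis P1·P3 via (39.365,60.06): [(37.8565, 42.4927) (39.7033, 64) (16.5186, 64)]  |A|=249.3197
5. ⊥bis P1·P4 via (31.465,40.97): [(37.8565, 42.4927) (39.7033, 64) (16.5186, 64)]  |A|=249.3197
6. ⊥bis P1·P5 via (25.705,37.435): [(37.8565, 42.4927) (39.7033, 64) (16.5186, 64)]  |A|=249.3197
7. ⊥bis P1·P6 via (33.94,44.06): [(36.7537, 43.6043) (37.9356, 43.4129) (39.7033, 64) (16.5186, 64)]  |A|=248.7684
8. ⊥bis P1·P7 via (32.935,33.485): [(36.7537, 43.6043) (37.9356, 43.4129) (39.7033, 64) (16.5186, 64)]  |A|=248.7684
9. canonical 4-gon: [(36.7537, 43.6043) (37.9356, 43.4129) (39.7033, 64) (16.5186, 64)]
10. shoelace: 248.7684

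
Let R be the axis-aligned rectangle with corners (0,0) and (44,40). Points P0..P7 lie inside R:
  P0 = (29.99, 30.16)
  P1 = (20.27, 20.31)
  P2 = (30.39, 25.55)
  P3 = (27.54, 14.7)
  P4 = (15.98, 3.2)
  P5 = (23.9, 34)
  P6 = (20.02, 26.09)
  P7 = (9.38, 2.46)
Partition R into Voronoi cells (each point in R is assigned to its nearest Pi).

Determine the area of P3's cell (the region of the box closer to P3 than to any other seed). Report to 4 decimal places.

Area of P3's cell: 375.0536

1. box [0,44]×[0,40]: [(0, 0) (44, 0) (44, 40) (0, 40)]
2. ⊥bis P3·P0 via (28.765,22.43): [(0, 26.9885) (0, 0) (44, 0) (44, 20.0157)]  |A|=1034.0912
3. ⊥bis P3·P1 via (23.905,17.505): [(27.8209, 22.5796) (10.397, 0) (44, 0) (44, 20.0157)]  |A|=541.2889
4. ⊥bis P3·P2 via (28.965,20.125): [(26.4388, 20.7886) (10.397, 0) (44, 0) (44, 16.1757)]  |A|=491.3113
5. ⊥bis P3·P4 via (21.76,8.95): [(26.4388, 20.7886) (19.2502, 11.4729) (30.6635, 0) (44, 0) (44, 16.1757)]  |A|=375.0536
6. ⊥bis P3·P5 via (25.72,24.35): [(26.4388, 20.7886) (19.2502, 11.4729) (30.6635, 0) (44, 0) (44, 16.1757)]  |A|=375.0536
7. ⊥bis P3·P6 via (23.78,20.395): [(26.4388, 20.7886) (19.2502, 11.4729) (30.6635, 0) (44, 0) (44, 16.1757)]  |A|=375.0536
8. ⊥bis P3·P7 via (18.46,8.58): [(26.4388, 20.7886) (19.2502, 11.4729) (30.6635, 0) (44, 0) (44, 16.1757)]  |A|=375.0536
9. canonical 5-gon: [(26.4388, 20.7886) (19.2502, 11.4729) (30.6635, 0) (44, 0) (44, 16.1757)]
10. shoelace: 375.0536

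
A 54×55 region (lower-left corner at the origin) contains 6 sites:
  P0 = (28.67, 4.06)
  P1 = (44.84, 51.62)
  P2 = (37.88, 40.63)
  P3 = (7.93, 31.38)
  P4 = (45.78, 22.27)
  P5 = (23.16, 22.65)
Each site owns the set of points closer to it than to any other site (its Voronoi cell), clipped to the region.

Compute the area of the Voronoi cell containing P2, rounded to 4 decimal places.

Area of P2's cell: 522.5611

1. box [0,54]×[0,55]: [(0, 0) (54, 0) (54, 55) (0, 55)]
2. ⊥bis P2·P0 via (33.275,22.345): [(0, 30.7252) (54, 17.1255) (54, 55) (0, 55)]  |A|=1678.0321
3. ⊥bis P2·P1 via (41.36,46.125): [(0, 30.7252) (54, 17.1255) (54, 38.1201) (27.3462, 55) (0, 55)]  |A|=1453.0744
4. ⊥bis P2·P3 via (22.905,36.005): [(26.6051, 24.0248) (54, 17.1255) (54, 38.1201) (27.3462, 55) (17.0384, 55)]  |A|=866.2733
5. ⊥bis P2·P4 via (41.83,31.45): [(26.3667, 24.7964) (54, 36.6865) (54, 38.1201) (27.3462, 55) (17.0384, 55)]  |A|=586.2583
6. ⊥bis P2·P5 via (30.52,31.64): [(22.1323, 38.5069) (34.5685, 28.3255) (54, 36.6865) (54, 38.1201) (27.3462, 55) (17.0384, 55)]  |A|=522.5611
7. canonical 6-gon: [(22.1323, 38.5069) (34.5685, 28.3255) (54, 36.6865) (54, 38.1201) (27.3462, 55) (17.0384, 55)]
8. shoelace: 522.5611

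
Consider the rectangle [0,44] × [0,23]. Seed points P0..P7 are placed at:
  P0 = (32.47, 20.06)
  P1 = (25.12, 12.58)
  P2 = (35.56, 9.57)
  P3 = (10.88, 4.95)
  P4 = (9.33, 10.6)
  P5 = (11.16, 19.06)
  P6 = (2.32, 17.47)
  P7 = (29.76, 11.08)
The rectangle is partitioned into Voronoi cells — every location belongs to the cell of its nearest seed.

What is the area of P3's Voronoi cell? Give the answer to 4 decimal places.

Area of P3's cell: 154.7525

1. box [0,44]×[0,23]: [(0, 0) (44, 0) (44, 23) (0, 23)]
2. ⊥bis P3·P0 via (21.675,12.505): [(0, 0) (30.4268, 0) (14.33, 23) (0, 23)]  |A|=514.7023
3. ⊥bis P3·P1 via (18,8.765): [(0, 0) (22.6964, 0) (10.3727, 23) (0, 23)]  |A|=380.2946
4. ⊥bis P3·P2 via (23.22,7.26): [(0, 0) (22.6964, 0) (10.3727, 23) (0, 23)]  |A|=380.2946
5. ⊥bis P3·P4 via (10.105,7.775): [(0, 5.0028) (0, 0) (22.6964, 0) (17.4507, 9.7902)]  |A|=154.7525
6. ⊥bis P3·P5 via (11.02,12.005): [(0, 5.0028) (0, 0) (22.6964, 0) (17.4507, 9.7902)]  |A|=154.7525
7. ⊥bis P3·P6 via (6.6,11.21): [(0, 5.0028) (0, 0) (22.6964, 0) (17.4507, 9.7902)]  |A|=154.7525
8. ⊥bis P3·P7 via (20.32,8.015): [(0, 5.0028) (0, 0) (22.6964, 0) (17.4507, 9.7902)]  |A|=154.7525
9. canonical 4-gon: [(0, 5.0028) (0, 0) (22.6964, 0) (17.4507, 9.7902)]
10. shoelace: 154.7525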